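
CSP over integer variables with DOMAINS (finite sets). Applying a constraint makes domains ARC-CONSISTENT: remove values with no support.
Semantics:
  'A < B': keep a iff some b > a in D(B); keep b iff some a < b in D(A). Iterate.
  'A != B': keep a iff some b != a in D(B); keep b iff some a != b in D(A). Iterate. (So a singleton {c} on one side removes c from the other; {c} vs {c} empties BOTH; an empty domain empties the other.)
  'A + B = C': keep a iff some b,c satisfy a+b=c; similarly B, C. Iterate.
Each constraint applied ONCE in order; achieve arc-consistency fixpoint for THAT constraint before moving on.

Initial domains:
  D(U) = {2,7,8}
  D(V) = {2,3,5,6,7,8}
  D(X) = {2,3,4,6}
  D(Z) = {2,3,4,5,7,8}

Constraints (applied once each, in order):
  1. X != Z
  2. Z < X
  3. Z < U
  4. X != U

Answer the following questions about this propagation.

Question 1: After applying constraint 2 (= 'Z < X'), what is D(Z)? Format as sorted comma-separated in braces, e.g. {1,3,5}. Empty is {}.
Answer: {2,3,4,5}

Derivation:
Constraint 1 (X != Z) on D(X)={2,3,4,6} D(Z)={2,3,4,5,7,8}: no change
Constraint 2 (Z < X) on D(Z)={2,3,4,5,7,8} D(X)={2,3,4,6}: Z {2,3,4,5,7,8}->{2,3,4,5}; X {2,3,4,6}->{3,4,6}
So after constraint 2: D(Z) = {2,3,4,5}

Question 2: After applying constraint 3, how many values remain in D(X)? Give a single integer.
Answer: 3

Derivation:
Constraint 1 (X != Z) on D(X)={2,3,4,6} D(Z)={2,3,4,5,7,8}: no change
Constraint 2 (Z < X) on D(Z)={2,3,4,5,7,8} D(X)={2,3,4,6}: Z {2,3,4,5,7,8}->{2,3,4,5}; X {2,3,4,6}->{3,4,6}
Constraint 3 (Z < U) on D(Z)={2,3,4,5} D(U)={2,7,8}: U {2,7,8}->{7,8}
So after constraint 3: D(X)={3,4,6}, size = 3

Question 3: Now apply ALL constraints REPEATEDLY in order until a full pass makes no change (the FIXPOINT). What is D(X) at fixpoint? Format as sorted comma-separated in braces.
pass 0 (initial): D(X)={2,3,4,6}
pass 1: U {2,7,8}->{7,8}; X {2,3,4,6}->{3,4,6}; Z {2,3,4,5,7,8}->{2,3,4,5}
pass 2: no change
Fixpoint after 2 passes: D(X) = {3,4,6}

Answer: {3,4,6}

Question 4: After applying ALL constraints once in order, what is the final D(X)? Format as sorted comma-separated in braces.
Constraint 1 (X != Z) on D(X)={2,3,4,6} D(Z)={2,3,4,5,7,8}: no change
Constraint 2 (Z < X) on D(Z)={2,3,4,5,7,8} D(X)={2,3,4,6}: Z {2,3,4,5,7,8}->{2,3,4,5}; X {2,3,4,6}->{3,4,6}
Constraint 3 (Z < U) on D(Z)={2,3,4,5} D(U)={2,7,8}: U {2,7,8}->{7,8}
Constraint 4 (X != U) on D(X)={3,4,6} D(U)={7,8}: no change
So after all 4 constraints: D(X) = {3,4,6}

Answer: {3,4,6}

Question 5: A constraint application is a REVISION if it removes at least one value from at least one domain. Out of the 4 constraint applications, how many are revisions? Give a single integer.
Answer: 2

Derivation:
Constraint 1 (X != Z) on D(X)={2,3,4,6} D(Z)={2,3,4,5,7,8}: no change => not a revision
Constraint 2 (Z < X) on D(Z)={2,3,4,5,7,8} D(X)={2,3,4,6}: Z {2,3,4,5,7,8}->{2,3,4,5}; X {2,3,4,6}->{3,4,6} => REVISION
Constraint 3 (Z < U) on D(Z)={2,3,4,5} D(U)={2,7,8}: U {2,7,8}->{7,8} => REVISION
Constraint 4 (X != U) on D(X)={3,4,6} D(U)={7,8}: no change => not a revision
Total revisions = 2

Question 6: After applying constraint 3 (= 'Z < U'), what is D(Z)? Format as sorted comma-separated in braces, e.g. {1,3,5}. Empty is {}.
Answer: {2,3,4,5}

Derivation:
Constraint 1 (X != Z) on D(X)={2,3,4,6} D(Z)={2,3,4,5,7,8}: no change
Constraint 2 (Z < X) on D(Z)={2,3,4,5,7,8} D(X)={2,3,4,6}: Z {2,3,4,5,7,8}->{2,3,4,5}; X {2,3,4,6}->{3,4,6}
Constraint 3 (Z < U) on D(Z)={2,3,4,5} D(U)={2,7,8}: U {2,7,8}->{7,8}
So after constraint 3: D(Z) = {2,3,4,5}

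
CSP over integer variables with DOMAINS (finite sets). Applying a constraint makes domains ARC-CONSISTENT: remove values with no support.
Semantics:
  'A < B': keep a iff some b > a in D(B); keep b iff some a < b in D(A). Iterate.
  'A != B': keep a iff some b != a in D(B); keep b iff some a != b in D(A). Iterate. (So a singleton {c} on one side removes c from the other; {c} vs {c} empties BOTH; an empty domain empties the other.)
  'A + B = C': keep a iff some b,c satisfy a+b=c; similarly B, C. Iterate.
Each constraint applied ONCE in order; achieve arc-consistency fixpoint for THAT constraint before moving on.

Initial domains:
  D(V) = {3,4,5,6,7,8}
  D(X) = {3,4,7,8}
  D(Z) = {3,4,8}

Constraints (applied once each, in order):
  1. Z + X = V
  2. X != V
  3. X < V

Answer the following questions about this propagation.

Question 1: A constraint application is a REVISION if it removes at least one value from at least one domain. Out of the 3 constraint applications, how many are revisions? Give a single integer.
Answer: 1

Derivation:
Constraint 1 (Z + X = V) on D(Z)={3,4,8} D(X)={3,4,7,8} D(V)={3,4,5,6,7,8}: Z {3,4,8}->{3,4}; X {3,4,7,8}->{3,4}; V {3,4,5,6,7,8}->{6,7,8} => REVISION
Constraint 2 (X != V) on D(X)={3,4} D(V)={6,7,8}: no change => not a revision
Constraint 3 (X < V) on D(X)={3,4} D(V)={6,7,8}: no change => not a revision
Total revisions = 1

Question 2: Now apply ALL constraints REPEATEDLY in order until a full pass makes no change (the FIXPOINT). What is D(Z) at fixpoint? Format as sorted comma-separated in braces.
pass 0 (initial): D(Z)={3,4,8}
pass 1: V {3,4,5,6,7,8}->{6,7,8}; X {3,4,7,8}->{3,4}; Z {3,4,8}->{3,4}
pass 2: no change
Fixpoint after 2 passes: D(Z) = {3,4}

Answer: {3,4}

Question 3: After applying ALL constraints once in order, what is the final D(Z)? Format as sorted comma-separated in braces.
Constraint 1 (Z + X = V) on D(Z)={3,4,8} D(X)={3,4,7,8} D(V)={3,4,5,6,7,8}: Z {3,4,8}->{3,4}; X {3,4,7,8}->{3,4}; V {3,4,5,6,7,8}->{6,7,8}
Constraint 2 (X != V) on D(X)={3,4} D(V)={6,7,8}: no change
Constraint 3 (X < V) on D(X)={3,4} D(V)={6,7,8}: no change
So after all 3 constraints: D(Z) = {3,4}

Answer: {3,4}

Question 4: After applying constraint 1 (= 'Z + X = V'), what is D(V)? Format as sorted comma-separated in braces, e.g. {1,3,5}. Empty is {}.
Answer: {6,7,8}

Derivation:
Constraint 1 (Z + X = V) on D(Z)={3,4,8} D(X)={3,4,7,8} D(V)={3,4,5,6,7,8}: Z {3,4,8}->{3,4}; X {3,4,7,8}->{3,4}; V {3,4,5,6,7,8}->{6,7,8}
So after constraint 1: D(V) = {6,7,8}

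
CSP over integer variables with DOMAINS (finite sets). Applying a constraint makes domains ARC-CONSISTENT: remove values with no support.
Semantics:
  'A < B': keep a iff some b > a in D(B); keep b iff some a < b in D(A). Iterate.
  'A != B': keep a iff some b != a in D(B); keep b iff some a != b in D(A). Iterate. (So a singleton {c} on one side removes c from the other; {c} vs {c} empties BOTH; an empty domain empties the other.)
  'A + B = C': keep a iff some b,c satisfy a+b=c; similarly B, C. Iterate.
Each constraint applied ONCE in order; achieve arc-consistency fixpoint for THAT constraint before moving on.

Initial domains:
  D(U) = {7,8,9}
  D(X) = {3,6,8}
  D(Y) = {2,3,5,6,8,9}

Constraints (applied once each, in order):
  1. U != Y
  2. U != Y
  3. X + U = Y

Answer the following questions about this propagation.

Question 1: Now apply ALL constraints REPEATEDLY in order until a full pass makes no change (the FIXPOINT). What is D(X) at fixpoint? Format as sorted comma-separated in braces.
pass 0 (initial): D(X)={3,6,8}
pass 1: U {7,8,9}->{}; X {3,6,8}->{}; Y {2,3,5,6,8,9}->{}
pass 2: no change
Fixpoint after 2 passes: D(X) = {}

Answer: {}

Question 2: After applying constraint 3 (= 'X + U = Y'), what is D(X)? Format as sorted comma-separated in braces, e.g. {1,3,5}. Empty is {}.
Answer: {}

Derivation:
Constraint 1 (U != Y) on D(U)={7,8,9} D(Y)={2,3,5,6,8,9}: no change
Constraint 2 (U != Y) on D(U)={7,8,9} D(Y)={2,3,5,6,8,9}: no change
Constraint 3 (X + U = Y) on D(X)={3,6,8} D(U)={7,8,9} D(Y)={2,3,5,6,8,9}: X {3,6,8}->{}; U {7,8,9}->{}; Y {2,3,5,6,8,9}->{}
So after constraint 3: D(X) = {}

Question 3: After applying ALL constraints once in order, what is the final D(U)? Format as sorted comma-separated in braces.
Constraint 1 (U != Y) on D(U)={7,8,9} D(Y)={2,3,5,6,8,9}: no change
Constraint 2 (U != Y) on D(U)={7,8,9} D(Y)={2,3,5,6,8,9}: no change
Constraint 3 (X + U = Y) on D(X)={3,6,8} D(U)={7,8,9} D(Y)={2,3,5,6,8,9}: X {3,6,8}->{}; U {7,8,9}->{}; Y {2,3,5,6,8,9}->{}
So after all 3 constraints: D(U) = {}

Answer: {}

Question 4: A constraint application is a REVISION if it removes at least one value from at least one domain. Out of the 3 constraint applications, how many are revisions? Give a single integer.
Constraint 1 (U != Y) on D(U)={7,8,9} D(Y)={2,3,5,6,8,9}: no change => not a revision
Constraint 2 (U != Y) on D(U)={7,8,9} D(Y)={2,3,5,6,8,9}: no change => not a revision
Constraint 3 (X + U = Y) on D(X)={3,6,8} D(U)={7,8,9} D(Y)={2,3,5,6,8,9}: X {3,6,8}->{}; U {7,8,9}->{}; Y {2,3,5,6,8,9}->{} => REVISION
Total revisions = 1

Answer: 1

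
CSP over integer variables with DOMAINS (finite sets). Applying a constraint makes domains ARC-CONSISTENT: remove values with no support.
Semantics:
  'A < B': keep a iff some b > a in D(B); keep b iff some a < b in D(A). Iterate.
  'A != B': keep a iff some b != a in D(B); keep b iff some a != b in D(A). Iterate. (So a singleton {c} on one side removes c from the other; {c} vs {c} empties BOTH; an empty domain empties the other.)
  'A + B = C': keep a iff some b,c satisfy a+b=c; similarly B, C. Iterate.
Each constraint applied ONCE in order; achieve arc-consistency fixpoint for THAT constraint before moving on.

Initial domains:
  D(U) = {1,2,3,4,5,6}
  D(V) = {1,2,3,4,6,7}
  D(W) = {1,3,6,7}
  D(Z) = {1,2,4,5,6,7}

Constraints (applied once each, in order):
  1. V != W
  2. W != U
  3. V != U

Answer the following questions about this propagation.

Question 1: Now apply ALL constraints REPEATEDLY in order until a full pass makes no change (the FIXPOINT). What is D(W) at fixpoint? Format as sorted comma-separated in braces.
pass 0 (initial): D(W)={1,3,6,7}
pass 1: no change
Fixpoint after 1 passes: D(W) = {1,3,6,7}

Answer: {1,3,6,7}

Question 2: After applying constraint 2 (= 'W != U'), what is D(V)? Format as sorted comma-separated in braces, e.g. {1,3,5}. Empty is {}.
Answer: {1,2,3,4,6,7}

Derivation:
Constraint 1 (V != W) on D(V)={1,2,3,4,6,7} D(W)={1,3,6,7}: no change
Constraint 2 (W != U) on D(W)={1,3,6,7} D(U)={1,2,3,4,5,6}: no change
So after constraint 2: D(V) = {1,2,3,4,6,7}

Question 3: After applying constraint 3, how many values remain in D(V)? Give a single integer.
Answer: 6

Derivation:
Constraint 1 (V != W) on D(V)={1,2,3,4,6,7} D(W)={1,3,6,7}: no change
Constraint 2 (W != U) on D(W)={1,3,6,7} D(U)={1,2,3,4,5,6}: no change
Constraint 3 (V != U) on D(V)={1,2,3,4,6,7} D(U)={1,2,3,4,5,6}: no change
So after constraint 3: D(V)={1,2,3,4,6,7}, size = 6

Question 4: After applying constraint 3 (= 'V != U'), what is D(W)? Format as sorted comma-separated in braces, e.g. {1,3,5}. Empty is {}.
Constraint 1 (V != W) on D(V)={1,2,3,4,6,7} D(W)={1,3,6,7}: no change
Constraint 2 (W != U) on D(W)={1,3,6,7} D(U)={1,2,3,4,5,6}: no change
Constraint 3 (V != U) on D(V)={1,2,3,4,6,7} D(U)={1,2,3,4,5,6}: no change
So after constraint 3: D(W) = {1,3,6,7}

Answer: {1,3,6,7}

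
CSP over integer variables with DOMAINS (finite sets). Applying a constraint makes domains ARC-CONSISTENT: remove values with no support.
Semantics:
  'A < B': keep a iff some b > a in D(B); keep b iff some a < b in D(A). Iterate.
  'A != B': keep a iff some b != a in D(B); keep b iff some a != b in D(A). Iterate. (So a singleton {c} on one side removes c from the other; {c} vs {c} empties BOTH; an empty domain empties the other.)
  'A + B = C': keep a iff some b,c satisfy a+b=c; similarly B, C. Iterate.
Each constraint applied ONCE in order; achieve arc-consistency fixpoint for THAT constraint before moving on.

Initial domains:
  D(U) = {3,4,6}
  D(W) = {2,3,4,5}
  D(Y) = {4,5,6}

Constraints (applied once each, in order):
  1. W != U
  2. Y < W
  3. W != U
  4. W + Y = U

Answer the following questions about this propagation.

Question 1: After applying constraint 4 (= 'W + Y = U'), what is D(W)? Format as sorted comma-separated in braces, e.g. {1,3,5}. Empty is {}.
Answer: {}

Derivation:
Constraint 1 (W != U) on D(W)={2,3,4,5} D(U)={3,4,6}: no change
Constraint 2 (Y < W) on D(Y)={4,5,6} D(W)={2,3,4,5}: Y {4,5,6}->{4}; W {2,3,4,5}->{5}
Constraint 3 (W != U) on D(W)={5} D(U)={3,4,6}: no change
Constraint 4 (W + Y = U) on D(W)={5} D(Y)={4} D(U)={3,4,6}: W {5}->{}; Y {4}->{}; U {3,4,6}->{}
So after constraint 4: D(W) = {}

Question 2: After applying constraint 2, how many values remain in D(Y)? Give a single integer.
Answer: 1

Derivation:
Constraint 1 (W != U) on D(W)={2,3,4,5} D(U)={3,4,6}: no change
Constraint 2 (Y < W) on D(Y)={4,5,6} D(W)={2,3,4,5}: Y {4,5,6}->{4}; W {2,3,4,5}->{5}
So after constraint 2: D(Y)={4}, size = 1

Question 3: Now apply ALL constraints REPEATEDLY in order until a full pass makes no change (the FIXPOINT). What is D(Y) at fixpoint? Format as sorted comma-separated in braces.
Answer: {}

Derivation:
pass 0 (initial): D(Y)={4,5,6}
pass 1: U {3,4,6}->{}; W {2,3,4,5}->{}; Y {4,5,6}->{}
pass 2: no change
Fixpoint after 2 passes: D(Y) = {}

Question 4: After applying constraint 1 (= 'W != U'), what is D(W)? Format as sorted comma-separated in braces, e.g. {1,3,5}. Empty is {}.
Constraint 1 (W != U) on D(W)={2,3,4,5} D(U)={3,4,6}: no change
So after constraint 1: D(W) = {2,3,4,5}

Answer: {2,3,4,5}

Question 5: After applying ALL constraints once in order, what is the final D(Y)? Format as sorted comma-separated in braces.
Answer: {}

Derivation:
Constraint 1 (W != U) on D(W)={2,3,4,5} D(U)={3,4,6}: no change
Constraint 2 (Y < W) on D(Y)={4,5,6} D(W)={2,3,4,5}: Y {4,5,6}->{4}; W {2,3,4,5}->{5}
Constraint 3 (W != U) on D(W)={5} D(U)={3,4,6}: no change
Constraint 4 (W + Y = U) on D(W)={5} D(Y)={4} D(U)={3,4,6}: W {5}->{}; Y {4}->{}; U {3,4,6}->{}
So after all 4 constraints: D(Y) = {}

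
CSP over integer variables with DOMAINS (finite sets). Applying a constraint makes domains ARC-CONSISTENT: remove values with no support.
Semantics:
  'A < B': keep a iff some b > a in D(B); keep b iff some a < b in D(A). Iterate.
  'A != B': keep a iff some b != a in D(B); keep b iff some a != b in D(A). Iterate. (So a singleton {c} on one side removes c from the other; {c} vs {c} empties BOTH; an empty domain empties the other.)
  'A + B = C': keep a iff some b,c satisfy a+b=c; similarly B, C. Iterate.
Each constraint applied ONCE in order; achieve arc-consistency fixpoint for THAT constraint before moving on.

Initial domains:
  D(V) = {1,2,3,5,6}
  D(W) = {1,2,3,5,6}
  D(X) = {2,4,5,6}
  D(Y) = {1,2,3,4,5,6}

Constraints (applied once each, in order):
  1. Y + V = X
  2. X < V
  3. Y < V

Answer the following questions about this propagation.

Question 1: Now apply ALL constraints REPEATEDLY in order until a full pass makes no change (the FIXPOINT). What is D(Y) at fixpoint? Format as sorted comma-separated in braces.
pass 0 (initial): D(Y)={1,2,3,4,5,6}
pass 1: V {1,2,3,5,6}->{3,5}; X {2,4,5,6}->{2,4}; Y {1,2,3,4,5,6}->{1,2,3,4}
pass 2: V {3,5}->{}; X {2,4}->{}; Y {1,2,3,4}->{}
pass 3: no change
Fixpoint after 3 passes: D(Y) = {}

Answer: {}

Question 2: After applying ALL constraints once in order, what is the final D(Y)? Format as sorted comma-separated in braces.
Answer: {1,2,3,4}

Derivation:
Constraint 1 (Y + V = X) on D(Y)={1,2,3,4,5,6} D(V)={1,2,3,5,6} D(X)={2,4,5,6}: Y {1,2,3,4,5,6}->{1,2,3,4,5}; V {1,2,3,5,6}->{1,2,3,5}
Constraint 2 (X < V) on D(X)={2,4,5,6} D(V)={1,2,3,5}: X {2,4,5,6}->{2,4}; V {1,2,3,5}->{3,5}
Constraint 3 (Y < V) on D(Y)={1,2,3,4,5} D(V)={3,5}: Y {1,2,3,4,5}->{1,2,3,4}
So after all 3 constraints: D(Y) = {1,2,3,4}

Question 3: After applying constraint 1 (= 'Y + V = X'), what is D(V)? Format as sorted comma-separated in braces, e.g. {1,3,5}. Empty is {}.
Answer: {1,2,3,5}

Derivation:
Constraint 1 (Y + V = X) on D(Y)={1,2,3,4,5,6} D(V)={1,2,3,5,6} D(X)={2,4,5,6}: Y {1,2,3,4,5,6}->{1,2,3,4,5}; V {1,2,3,5,6}->{1,2,3,5}
So after constraint 1: D(V) = {1,2,3,5}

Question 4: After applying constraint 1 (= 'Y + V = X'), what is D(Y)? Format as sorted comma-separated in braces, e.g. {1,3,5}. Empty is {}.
Answer: {1,2,3,4,5}

Derivation:
Constraint 1 (Y + V = X) on D(Y)={1,2,3,4,5,6} D(V)={1,2,3,5,6} D(X)={2,4,5,6}: Y {1,2,3,4,5,6}->{1,2,3,4,5}; V {1,2,3,5,6}->{1,2,3,5}
So after constraint 1: D(Y) = {1,2,3,4,5}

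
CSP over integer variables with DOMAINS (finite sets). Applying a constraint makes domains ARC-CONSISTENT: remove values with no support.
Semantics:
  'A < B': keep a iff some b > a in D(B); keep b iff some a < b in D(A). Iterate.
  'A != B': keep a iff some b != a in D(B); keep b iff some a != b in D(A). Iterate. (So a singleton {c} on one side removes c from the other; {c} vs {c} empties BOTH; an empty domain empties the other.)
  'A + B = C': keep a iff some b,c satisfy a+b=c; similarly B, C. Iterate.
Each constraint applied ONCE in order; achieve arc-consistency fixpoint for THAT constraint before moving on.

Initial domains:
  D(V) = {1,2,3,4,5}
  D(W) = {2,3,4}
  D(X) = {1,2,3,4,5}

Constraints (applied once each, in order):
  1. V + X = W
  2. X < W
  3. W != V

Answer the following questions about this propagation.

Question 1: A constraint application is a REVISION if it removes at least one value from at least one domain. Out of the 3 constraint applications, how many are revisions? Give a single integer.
Answer: 1

Derivation:
Constraint 1 (V + X = W) on D(V)={1,2,3,4,5} D(X)={1,2,3,4,5} D(W)={2,3,4}: V {1,2,3,4,5}->{1,2,3}; X {1,2,3,4,5}->{1,2,3} => REVISION
Constraint 2 (X < W) on D(X)={1,2,3} D(W)={2,3,4}: no change => not a revision
Constraint 3 (W != V) on D(W)={2,3,4} D(V)={1,2,3}: no change => not a revision
Total revisions = 1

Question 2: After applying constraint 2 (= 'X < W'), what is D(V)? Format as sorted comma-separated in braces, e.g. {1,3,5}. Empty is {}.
Answer: {1,2,3}

Derivation:
Constraint 1 (V + X = W) on D(V)={1,2,3,4,5} D(X)={1,2,3,4,5} D(W)={2,3,4}: V {1,2,3,4,5}->{1,2,3}; X {1,2,3,4,5}->{1,2,3}
Constraint 2 (X < W) on D(X)={1,2,3} D(W)={2,3,4}: no change
So after constraint 2: D(V) = {1,2,3}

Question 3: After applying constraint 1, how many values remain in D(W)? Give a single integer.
Answer: 3

Derivation:
Constraint 1 (V + X = W) on D(V)={1,2,3,4,5} D(X)={1,2,3,4,5} D(W)={2,3,4}: V {1,2,3,4,5}->{1,2,3}; X {1,2,3,4,5}->{1,2,3}
So after constraint 1: D(W)={2,3,4}, size = 3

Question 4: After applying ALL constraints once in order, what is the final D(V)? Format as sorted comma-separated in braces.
Answer: {1,2,3}

Derivation:
Constraint 1 (V + X = W) on D(V)={1,2,3,4,5} D(X)={1,2,3,4,5} D(W)={2,3,4}: V {1,2,3,4,5}->{1,2,3}; X {1,2,3,4,5}->{1,2,3}
Constraint 2 (X < W) on D(X)={1,2,3} D(W)={2,3,4}: no change
Constraint 3 (W != V) on D(W)={2,3,4} D(V)={1,2,3}: no change
So after all 3 constraints: D(V) = {1,2,3}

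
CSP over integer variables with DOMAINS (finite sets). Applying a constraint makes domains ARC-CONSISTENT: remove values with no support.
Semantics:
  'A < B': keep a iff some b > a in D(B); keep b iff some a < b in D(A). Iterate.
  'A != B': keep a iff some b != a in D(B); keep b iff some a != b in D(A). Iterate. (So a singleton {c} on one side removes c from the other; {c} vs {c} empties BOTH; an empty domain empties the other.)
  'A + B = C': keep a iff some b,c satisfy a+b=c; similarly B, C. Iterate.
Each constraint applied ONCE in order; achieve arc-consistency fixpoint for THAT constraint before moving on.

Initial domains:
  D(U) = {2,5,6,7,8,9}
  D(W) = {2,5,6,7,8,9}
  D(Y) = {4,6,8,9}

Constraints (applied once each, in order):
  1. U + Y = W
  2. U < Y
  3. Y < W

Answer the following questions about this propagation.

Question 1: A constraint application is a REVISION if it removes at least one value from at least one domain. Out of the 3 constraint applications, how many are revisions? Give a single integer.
Answer: 1

Derivation:
Constraint 1 (U + Y = W) on D(U)={2,5,6,7,8,9} D(Y)={4,6,8,9} D(W)={2,5,6,7,8,9}: U {2,5,6,7,8,9}->{2,5}; Y {4,6,8,9}->{4,6}; W {2,5,6,7,8,9}->{6,8,9} => REVISION
Constraint 2 (U < Y) on D(U)={2,5} D(Y)={4,6}: no change => not a revision
Constraint 3 (Y < W) on D(Y)={4,6} D(W)={6,8,9}: no change => not a revision
Total revisions = 1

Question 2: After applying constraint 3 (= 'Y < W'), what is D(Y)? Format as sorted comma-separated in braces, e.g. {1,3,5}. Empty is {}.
Answer: {4,6}

Derivation:
Constraint 1 (U + Y = W) on D(U)={2,5,6,7,8,9} D(Y)={4,6,8,9} D(W)={2,5,6,7,8,9}: U {2,5,6,7,8,9}->{2,5}; Y {4,6,8,9}->{4,6}; W {2,5,6,7,8,9}->{6,8,9}
Constraint 2 (U < Y) on D(U)={2,5} D(Y)={4,6}: no change
Constraint 3 (Y < W) on D(Y)={4,6} D(W)={6,8,9}: no change
So after constraint 3: D(Y) = {4,6}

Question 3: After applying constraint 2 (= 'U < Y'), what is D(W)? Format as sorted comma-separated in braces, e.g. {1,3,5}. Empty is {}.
Answer: {6,8,9}

Derivation:
Constraint 1 (U + Y = W) on D(U)={2,5,6,7,8,9} D(Y)={4,6,8,9} D(W)={2,5,6,7,8,9}: U {2,5,6,7,8,9}->{2,5}; Y {4,6,8,9}->{4,6}; W {2,5,6,7,8,9}->{6,8,9}
Constraint 2 (U < Y) on D(U)={2,5} D(Y)={4,6}: no change
So after constraint 2: D(W) = {6,8,9}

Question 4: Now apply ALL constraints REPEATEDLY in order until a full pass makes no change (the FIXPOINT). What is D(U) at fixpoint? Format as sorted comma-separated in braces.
pass 0 (initial): D(U)={2,5,6,7,8,9}
pass 1: U {2,5,6,7,8,9}->{2,5}; W {2,5,6,7,8,9}->{6,8,9}; Y {4,6,8,9}->{4,6}
pass 2: no change
Fixpoint after 2 passes: D(U) = {2,5}

Answer: {2,5}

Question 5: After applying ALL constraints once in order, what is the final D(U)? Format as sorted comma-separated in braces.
Constraint 1 (U + Y = W) on D(U)={2,5,6,7,8,9} D(Y)={4,6,8,9} D(W)={2,5,6,7,8,9}: U {2,5,6,7,8,9}->{2,5}; Y {4,6,8,9}->{4,6}; W {2,5,6,7,8,9}->{6,8,9}
Constraint 2 (U < Y) on D(U)={2,5} D(Y)={4,6}: no change
Constraint 3 (Y < W) on D(Y)={4,6} D(W)={6,8,9}: no change
So after all 3 constraints: D(U) = {2,5}

Answer: {2,5}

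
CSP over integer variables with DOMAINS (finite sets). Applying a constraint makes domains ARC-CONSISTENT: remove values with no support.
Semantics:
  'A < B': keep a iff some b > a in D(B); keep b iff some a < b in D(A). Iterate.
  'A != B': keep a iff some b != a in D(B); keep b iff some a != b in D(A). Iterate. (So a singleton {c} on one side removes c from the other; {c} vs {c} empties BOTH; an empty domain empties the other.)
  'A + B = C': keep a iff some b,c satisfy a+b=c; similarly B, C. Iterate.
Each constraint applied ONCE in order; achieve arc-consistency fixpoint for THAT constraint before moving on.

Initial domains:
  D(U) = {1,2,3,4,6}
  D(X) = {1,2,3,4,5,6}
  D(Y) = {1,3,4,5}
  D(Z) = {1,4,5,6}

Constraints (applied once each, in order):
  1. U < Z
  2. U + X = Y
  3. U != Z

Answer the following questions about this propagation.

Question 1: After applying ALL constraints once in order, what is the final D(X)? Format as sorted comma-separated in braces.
Answer: {1,2,3,4}

Derivation:
Constraint 1 (U < Z) on D(U)={1,2,3,4,6} D(Z)={1,4,5,6}: U {1,2,3,4,6}->{1,2,3,4}; Z {1,4,5,6}->{4,5,6}
Constraint 2 (U + X = Y) on D(U)={1,2,3,4} D(X)={1,2,3,4,5,6} D(Y)={1,3,4,5}: X {1,2,3,4,5,6}->{1,2,3,4}; Y {1,3,4,5}->{3,4,5}
Constraint 3 (U != Z) on D(U)={1,2,3,4} D(Z)={4,5,6}: no change
So after all 3 constraints: D(X) = {1,2,3,4}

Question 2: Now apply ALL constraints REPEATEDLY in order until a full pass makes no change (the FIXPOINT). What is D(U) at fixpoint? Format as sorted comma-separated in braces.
Answer: {1,2,3,4}

Derivation:
pass 0 (initial): D(U)={1,2,3,4,6}
pass 1: U {1,2,3,4,6}->{1,2,3,4}; X {1,2,3,4,5,6}->{1,2,3,4}; Y {1,3,4,5}->{3,4,5}; Z {1,4,5,6}->{4,5,6}
pass 2: no change
Fixpoint after 2 passes: D(U) = {1,2,3,4}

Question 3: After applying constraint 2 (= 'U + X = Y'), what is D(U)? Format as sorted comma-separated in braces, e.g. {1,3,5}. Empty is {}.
Constraint 1 (U < Z) on D(U)={1,2,3,4,6} D(Z)={1,4,5,6}: U {1,2,3,4,6}->{1,2,3,4}; Z {1,4,5,6}->{4,5,6}
Constraint 2 (U + X = Y) on D(U)={1,2,3,4} D(X)={1,2,3,4,5,6} D(Y)={1,3,4,5}: X {1,2,3,4,5,6}->{1,2,3,4}; Y {1,3,4,5}->{3,4,5}
So after constraint 2: D(U) = {1,2,3,4}

Answer: {1,2,3,4}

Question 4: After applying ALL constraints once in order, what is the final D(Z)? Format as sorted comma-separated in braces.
Constraint 1 (U < Z) on D(U)={1,2,3,4,6} D(Z)={1,4,5,6}: U {1,2,3,4,6}->{1,2,3,4}; Z {1,4,5,6}->{4,5,6}
Constraint 2 (U + X = Y) on D(U)={1,2,3,4} D(X)={1,2,3,4,5,6} D(Y)={1,3,4,5}: X {1,2,3,4,5,6}->{1,2,3,4}; Y {1,3,4,5}->{3,4,5}
Constraint 3 (U != Z) on D(U)={1,2,3,4} D(Z)={4,5,6}: no change
So after all 3 constraints: D(Z) = {4,5,6}

Answer: {4,5,6}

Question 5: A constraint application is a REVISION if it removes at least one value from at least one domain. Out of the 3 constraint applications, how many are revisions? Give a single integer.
Answer: 2

Derivation:
Constraint 1 (U < Z) on D(U)={1,2,3,4,6} D(Z)={1,4,5,6}: U {1,2,3,4,6}->{1,2,3,4}; Z {1,4,5,6}->{4,5,6} => REVISION
Constraint 2 (U + X = Y) on D(U)={1,2,3,4} D(X)={1,2,3,4,5,6} D(Y)={1,3,4,5}: X {1,2,3,4,5,6}->{1,2,3,4}; Y {1,3,4,5}->{3,4,5} => REVISION
Constraint 3 (U != Z) on D(U)={1,2,3,4} D(Z)={4,5,6}: no change => not a revision
Total revisions = 2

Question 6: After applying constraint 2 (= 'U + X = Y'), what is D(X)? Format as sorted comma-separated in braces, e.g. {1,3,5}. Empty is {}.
Constraint 1 (U < Z) on D(U)={1,2,3,4,6} D(Z)={1,4,5,6}: U {1,2,3,4,6}->{1,2,3,4}; Z {1,4,5,6}->{4,5,6}
Constraint 2 (U + X = Y) on D(U)={1,2,3,4} D(X)={1,2,3,4,5,6} D(Y)={1,3,4,5}: X {1,2,3,4,5,6}->{1,2,3,4}; Y {1,3,4,5}->{3,4,5}
So after constraint 2: D(X) = {1,2,3,4}

Answer: {1,2,3,4}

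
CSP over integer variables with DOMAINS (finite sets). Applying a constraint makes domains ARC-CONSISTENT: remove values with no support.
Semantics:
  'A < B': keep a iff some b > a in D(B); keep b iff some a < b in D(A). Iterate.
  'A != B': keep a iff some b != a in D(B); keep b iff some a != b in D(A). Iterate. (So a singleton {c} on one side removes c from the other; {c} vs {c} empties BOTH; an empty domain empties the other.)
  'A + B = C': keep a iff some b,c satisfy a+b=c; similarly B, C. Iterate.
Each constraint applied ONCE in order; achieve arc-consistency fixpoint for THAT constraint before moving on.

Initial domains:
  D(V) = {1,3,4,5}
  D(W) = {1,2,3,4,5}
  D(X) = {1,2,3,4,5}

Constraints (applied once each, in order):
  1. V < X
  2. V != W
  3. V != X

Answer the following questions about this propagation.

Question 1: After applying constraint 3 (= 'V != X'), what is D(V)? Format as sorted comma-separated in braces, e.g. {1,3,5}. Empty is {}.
Answer: {1,3,4}

Derivation:
Constraint 1 (V < X) on D(V)={1,3,4,5} D(X)={1,2,3,4,5}: V {1,3,4,5}->{1,3,4}; X {1,2,3,4,5}->{2,3,4,5}
Constraint 2 (V != W) on D(V)={1,3,4} D(W)={1,2,3,4,5}: no change
Constraint 3 (V != X) on D(V)={1,3,4} D(X)={2,3,4,5}: no change
So after constraint 3: D(V) = {1,3,4}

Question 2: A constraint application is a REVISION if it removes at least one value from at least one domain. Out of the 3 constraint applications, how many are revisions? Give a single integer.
Answer: 1

Derivation:
Constraint 1 (V < X) on D(V)={1,3,4,5} D(X)={1,2,3,4,5}: V {1,3,4,5}->{1,3,4}; X {1,2,3,4,5}->{2,3,4,5} => REVISION
Constraint 2 (V != W) on D(V)={1,3,4} D(W)={1,2,3,4,5}: no change => not a revision
Constraint 3 (V != X) on D(V)={1,3,4} D(X)={2,3,4,5}: no change => not a revision
Total revisions = 1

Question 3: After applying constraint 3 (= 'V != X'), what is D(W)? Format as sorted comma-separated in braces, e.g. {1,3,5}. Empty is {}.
Constraint 1 (V < X) on D(V)={1,3,4,5} D(X)={1,2,3,4,5}: V {1,3,4,5}->{1,3,4}; X {1,2,3,4,5}->{2,3,4,5}
Constraint 2 (V != W) on D(V)={1,3,4} D(W)={1,2,3,4,5}: no change
Constraint 3 (V != X) on D(V)={1,3,4} D(X)={2,3,4,5}: no change
So after constraint 3: D(W) = {1,2,3,4,5}

Answer: {1,2,3,4,5}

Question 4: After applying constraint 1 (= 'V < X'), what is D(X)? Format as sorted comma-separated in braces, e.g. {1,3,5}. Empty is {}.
Constraint 1 (V < X) on D(V)={1,3,4,5} D(X)={1,2,3,4,5}: V {1,3,4,5}->{1,3,4}; X {1,2,3,4,5}->{2,3,4,5}
So after constraint 1: D(X) = {2,3,4,5}

Answer: {2,3,4,5}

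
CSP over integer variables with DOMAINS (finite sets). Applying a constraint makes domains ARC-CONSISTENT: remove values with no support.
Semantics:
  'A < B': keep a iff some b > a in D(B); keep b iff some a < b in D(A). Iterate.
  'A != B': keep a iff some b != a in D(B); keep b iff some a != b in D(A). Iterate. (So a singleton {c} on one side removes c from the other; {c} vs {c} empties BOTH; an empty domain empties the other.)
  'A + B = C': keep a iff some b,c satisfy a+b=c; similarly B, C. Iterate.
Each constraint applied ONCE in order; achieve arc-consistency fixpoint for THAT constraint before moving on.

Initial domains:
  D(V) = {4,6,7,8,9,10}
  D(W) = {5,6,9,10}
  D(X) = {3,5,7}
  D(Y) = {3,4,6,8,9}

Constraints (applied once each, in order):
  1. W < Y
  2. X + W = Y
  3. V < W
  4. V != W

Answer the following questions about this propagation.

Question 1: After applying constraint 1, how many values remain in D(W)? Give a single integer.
Constraint 1 (W < Y) on D(W)={5,6,9,10} D(Y)={3,4,6,8,9}: W {5,6,9,10}->{5,6}; Y {3,4,6,8,9}->{6,8,9}
So after constraint 1: D(W)={5,6}, size = 2

Answer: 2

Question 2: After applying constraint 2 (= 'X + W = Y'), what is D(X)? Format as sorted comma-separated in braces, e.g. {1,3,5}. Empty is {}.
Constraint 1 (W < Y) on D(W)={5,6,9,10} D(Y)={3,4,6,8,9}: W {5,6,9,10}->{5,6}; Y {3,4,6,8,9}->{6,8,9}
Constraint 2 (X + W = Y) on D(X)={3,5,7} D(W)={5,6} D(Y)={6,8,9}: X {3,5,7}->{3}; Y {6,8,9}->{8,9}
So after constraint 2: D(X) = {3}

Answer: {3}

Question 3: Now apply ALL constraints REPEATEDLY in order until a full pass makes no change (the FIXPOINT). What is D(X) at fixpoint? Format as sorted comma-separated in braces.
Answer: {3}

Derivation:
pass 0 (initial): D(X)={3,5,7}
pass 1: V {4,6,7,8,9,10}->{4}; W {5,6,9,10}->{5,6}; X {3,5,7}->{3}; Y {3,4,6,8,9}->{8,9}
pass 2: no change
Fixpoint after 2 passes: D(X) = {3}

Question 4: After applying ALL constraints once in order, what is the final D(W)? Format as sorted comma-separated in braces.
Constraint 1 (W < Y) on D(W)={5,6,9,10} D(Y)={3,4,6,8,9}: W {5,6,9,10}->{5,6}; Y {3,4,6,8,9}->{6,8,9}
Constraint 2 (X + W = Y) on D(X)={3,5,7} D(W)={5,6} D(Y)={6,8,9}: X {3,5,7}->{3}; Y {6,8,9}->{8,9}
Constraint 3 (V < W) on D(V)={4,6,7,8,9,10} D(W)={5,6}: V {4,6,7,8,9,10}->{4}
Constraint 4 (V != W) on D(V)={4} D(W)={5,6}: no change
So after all 4 constraints: D(W) = {5,6}

Answer: {5,6}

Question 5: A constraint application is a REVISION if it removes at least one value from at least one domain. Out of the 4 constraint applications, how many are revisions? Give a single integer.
Answer: 3

Derivation:
Constraint 1 (W < Y) on D(W)={5,6,9,10} D(Y)={3,4,6,8,9}: W {5,6,9,10}->{5,6}; Y {3,4,6,8,9}->{6,8,9} => REVISION
Constraint 2 (X + W = Y) on D(X)={3,5,7} D(W)={5,6} D(Y)={6,8,9}: X {3,5,7}->{3}; Y {6,8,9}->{8,9} => REVISION
Constraint 3 (V < W) on D(V)={4,6,7,8,9,10} D(W)={5,6}: V {4,6,7,8,9,10}->{4} => REVISION
Constraint 4 (V != W) on D(V)={4} D(W)={5,6}: no change => not a revision
Total revisions = 3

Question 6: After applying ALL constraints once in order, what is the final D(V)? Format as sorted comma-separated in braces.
Constraint 1 (W < Y) on D(W)={5,6,9,10} D(Y)={3,4,6,8,9}: W {5,6,9,10}->{5,6}; Y {3,4,6,8,9}->{6,8,9}
Constraint 2 (X + W = Y) on D(X)={3,5,7} D(W)={5,6} D(Y)={6,8,9}: X {3,5,7}->{3}; Y {6,8,9}->{8,9}
Constraint 3 (V < W) on D(V)={4,6,7,8,9,10} D(W)={5,6}: V {4,6,7,8,9,10}->{4}
Constraint 4 (V != W) on D(V)={4} D(W)={5,6}: no change
So after all 4 constraints: D(V) = {4}

Answer: {4}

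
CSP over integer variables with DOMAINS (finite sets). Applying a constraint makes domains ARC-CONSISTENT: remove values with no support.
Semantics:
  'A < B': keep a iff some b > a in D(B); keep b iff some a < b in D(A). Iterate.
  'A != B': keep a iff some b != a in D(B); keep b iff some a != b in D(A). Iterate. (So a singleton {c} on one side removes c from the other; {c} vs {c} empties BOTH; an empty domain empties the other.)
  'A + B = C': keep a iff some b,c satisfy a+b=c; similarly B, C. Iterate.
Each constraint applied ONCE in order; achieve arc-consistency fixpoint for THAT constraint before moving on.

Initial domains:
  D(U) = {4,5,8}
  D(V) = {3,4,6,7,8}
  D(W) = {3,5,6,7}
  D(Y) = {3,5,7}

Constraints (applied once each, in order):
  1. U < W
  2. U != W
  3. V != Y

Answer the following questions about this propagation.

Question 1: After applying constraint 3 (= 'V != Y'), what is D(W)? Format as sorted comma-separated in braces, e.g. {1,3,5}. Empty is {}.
Constraint 1 (U < W) on D(U)={4,5,8} D(W)={3,5,6,7}: U {4,5,8}->{4,5}; W {3,5,6,7}->{5,6,7}
Constraint 2 (U != W) on D(U)={4,5} D(W)={5,6,7}: no change
Constraint 3 (V != Y) on D(V)={3,4,6,7,8} D(Y)={3,5,7}: no change
So after constraint 3: D(W) = {5,6,7}

Answer: {5,6,7}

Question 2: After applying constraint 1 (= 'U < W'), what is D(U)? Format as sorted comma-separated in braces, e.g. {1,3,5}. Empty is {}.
Constraint 1 (U < W) on D(U)={4,5,8} D(W)={3,5,6,7}: U {4,5,8}->{4,5}; W {3,5,6,7}->{5,6,7}
So after constraint 1: D(U) = {4,5}

Answer: {4,5}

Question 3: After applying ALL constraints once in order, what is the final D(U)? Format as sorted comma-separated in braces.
Constraint 1 (U < W) on D(U)={4,5,8} D(W)={3,5,6,7}: U {4,5,8}->{4,5}; W {3,5,6,7}->{5,6,7}
Constraint 2 (U != W) on D(U)={4,5} D(W)={5,6,7}: no change
Constraint 3 (V != Y) on D(V)={3,4,6,7,8} D(Y)={3,5,7}: no change
So after all 3 constraints: D(U) = {4,5}

Answer: {4,5}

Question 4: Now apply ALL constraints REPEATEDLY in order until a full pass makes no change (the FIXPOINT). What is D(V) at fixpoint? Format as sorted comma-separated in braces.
pass 0 (initial): D(V)={3,4,6,7,8}
pass 1: U {4,5,8}->{4,5}; W {3,5,6,7}->{5,6,7}
pass 2: no change
Fixpoint after 2 passes: D(V) = {3,4,6,7,8}

Answer: {3,4,6,7,8}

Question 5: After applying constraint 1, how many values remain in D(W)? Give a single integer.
Constraint 1 (U < W) on D(U)={4,5,8} D(W)={3,5,6,7}: U {4,5,8}->{4,5}; W {3,5,6,7}->{5,6,7}
So after constraint 1: D(W)={5,6,7}, size = 3

Answer: 3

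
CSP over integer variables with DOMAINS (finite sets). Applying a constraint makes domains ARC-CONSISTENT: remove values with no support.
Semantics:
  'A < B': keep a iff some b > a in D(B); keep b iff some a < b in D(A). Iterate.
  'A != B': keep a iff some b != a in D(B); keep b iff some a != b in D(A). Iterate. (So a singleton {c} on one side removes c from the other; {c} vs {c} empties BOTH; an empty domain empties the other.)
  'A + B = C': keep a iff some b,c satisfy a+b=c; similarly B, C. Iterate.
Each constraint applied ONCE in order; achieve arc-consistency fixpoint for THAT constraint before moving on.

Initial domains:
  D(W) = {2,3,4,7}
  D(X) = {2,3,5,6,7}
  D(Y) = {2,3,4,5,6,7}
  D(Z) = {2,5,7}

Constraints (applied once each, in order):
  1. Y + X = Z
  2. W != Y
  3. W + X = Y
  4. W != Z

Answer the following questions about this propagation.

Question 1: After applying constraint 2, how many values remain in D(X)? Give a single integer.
Answer: 3

Derivation:
Constraint 1 (Y + X = Z) on D(Y)={2,3,4,5,6,7} D(X)={2,3,5,6,7} D(Z)={2,5,7}: Y {2,3,4,5,6,7}->{2,3,4,5}; X {2,3,5,6,7}->{2,3,5}; Z {2,5,7}->{5,7}
Constraint 2 (W != Y) on D(W)={2,3,4,7} D(Y)={2,3,4,5}: no change
So after constraint 2: D(X)={2,3,5}, size = 3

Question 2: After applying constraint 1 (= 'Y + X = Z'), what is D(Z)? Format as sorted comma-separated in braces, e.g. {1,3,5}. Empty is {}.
Answer: {5,7}

Derivation:
Constraint 1 (Y + X = Z) on D(Y)={2,3,4,5,6,7} D(X)={2,3,5,6,7} D(Z)={2,5,7}: Y {2,3,4,5,6,7}->{2,3,4,5}; X {2,3,5,6,7}->{2,3,5}; Z {2,5,7}->{5,7}
So after constraint 1: D(Z) = {5,7}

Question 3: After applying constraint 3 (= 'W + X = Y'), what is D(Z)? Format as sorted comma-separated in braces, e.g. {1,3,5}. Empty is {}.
Constraint 1 (Y + X = Z) on D(Y)={2,3,4,5,6,7} D(X)={2,3,5,6,7} D(Z)={2,5,7}: Y {2,3,4,5,6,7}->{2,3,4,5}; X {2,3,5,6,7}->{2,3,5}; Z {2,5,7}->{5,7}
Constraint 2 (W != Y) on D(W)={2,3,4,7} D(Y)={2,3,4,5}: no change
Constraint 3 (W + X = Y) on D(W)={2,3,4,7} D(X)={2,3,5} D(Y)={2,3,4,5}: W {2,3,4,7}->{2,3}; X {2,3,5}->{2,3}; Y {2,3,4,5}->{4,5}
So after constraint 3: D(Z) = {5,7}

Answer: {5,7}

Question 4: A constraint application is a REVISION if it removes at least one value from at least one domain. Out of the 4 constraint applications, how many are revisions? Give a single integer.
Constraint 1 (Y + X = Z) on D(Y)={2,3,4,5,6,7} D(X)={2,3,5,6,7} D(Z)={2,5,7}: Y {2,3,4,5,6,7}->{2,3,4,5}; X {2,3,5,6,7}->{2,3,5}; Z {2,5,7}->{5,7} => REVISION
Constraint 2 (W != Y) on D(W)={2,3,4,7} D(Y)={2,3,4,5}: no change => not a revision
Constraint 3 (W + X = Y) on D(W)={2,3,4,7} D(X)={2,3,5} D(Y)={2,3,4,5}: W {2,3,4,7}->{2,3}; X {2,3,5}->{2,3}; Y {2,3,4,5}->{4,5} => REVISION
Constraint 4 (W != Z) on D(W)={2,3} D(Z)={5,7}: no change => not a revision
Total revisions = 2

Answer: 2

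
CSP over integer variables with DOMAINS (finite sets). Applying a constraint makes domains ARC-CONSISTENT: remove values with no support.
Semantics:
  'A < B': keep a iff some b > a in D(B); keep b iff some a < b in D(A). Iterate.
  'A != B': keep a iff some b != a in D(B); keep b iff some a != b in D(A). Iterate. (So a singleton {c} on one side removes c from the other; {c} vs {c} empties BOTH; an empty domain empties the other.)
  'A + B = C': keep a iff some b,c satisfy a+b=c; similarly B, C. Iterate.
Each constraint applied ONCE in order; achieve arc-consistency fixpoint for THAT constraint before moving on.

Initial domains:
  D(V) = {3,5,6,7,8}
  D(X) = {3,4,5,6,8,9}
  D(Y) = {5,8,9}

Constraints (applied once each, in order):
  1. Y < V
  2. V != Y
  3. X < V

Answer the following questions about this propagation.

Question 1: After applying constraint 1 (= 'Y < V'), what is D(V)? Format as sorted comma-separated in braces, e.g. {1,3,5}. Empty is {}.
Constraint 1 (Y < V) on D(Y)={5,8,9} D(V)={3,5,6,7,8}: Y {5,8,9}->{5}; V {3,5,6,7,8}->{6,7,8}
So after constraint 1: D(V) = {6,7,8}

Answer: {6,7,8}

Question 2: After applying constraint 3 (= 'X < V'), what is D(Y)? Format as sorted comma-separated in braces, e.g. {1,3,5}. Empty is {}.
Constraint 1 (Y < V) on D(Y)={5,8,9} D(V)={3,5,6,7,8}: Y {5,8,9}->{5}; V {3,5,6,7,8}->{6,7,8}
Constraint 2 (V != Y) on D(V)={6,7,8} D(Y)={5}: no change
Constraint 3 (X < V) on D(X)={3,4,5,6,8,9} D(V)={6,7,8}: X {3,4,5,6,8,9}->{3,4,5,6}
So after constraint 3: D(Y) = {5}

Answer: {5}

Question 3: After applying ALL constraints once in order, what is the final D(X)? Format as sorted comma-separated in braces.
Answer: {3,4,5,6}

Derivation:
Constraint 1 (Y < V) on D(Y)={5,8,9} D(V)={3,5,6,7,8}: Y {5,8,9}->{5}; V {3,5,6,7,8}->{6,7,8}
Constraint 2 (V != Y) on D(V)={6,7,8} D(Y)={5}: no change
Constraint 3 (X < V) on D(X)={3,4,5,6,8,9} D(V)={6,7,8}: X {3,4,5,6,8,9}->{3,4,5,6}
So after all 3 constraints: D(X) = {3,4,5,6}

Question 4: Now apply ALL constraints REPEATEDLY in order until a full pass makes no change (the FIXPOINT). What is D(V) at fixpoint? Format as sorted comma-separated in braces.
pass 0 (initial): D(V)={3,5,6,7,8}
pass 1: V {3,5,6,7,8}->{6,7,8}; X {3,4,5,6,8,9}->{3,4,5,6}; Y {5,8,9}->{5}
pass 2: no change
Fixpoint after 2 passes: D(V) = {6,7,8}

Answer: {6,7,8}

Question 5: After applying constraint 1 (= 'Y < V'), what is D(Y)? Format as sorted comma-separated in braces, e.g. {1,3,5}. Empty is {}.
Constraint 1 (Y < V) on D(Y)={5,8,9} D(V)={3,5,6,7,8}: Y {5,8,9}->{5}; V {3,5,6,7,8}->{6,7,8}
So after constraint 1: D(Y) = {5}

Answer: {5}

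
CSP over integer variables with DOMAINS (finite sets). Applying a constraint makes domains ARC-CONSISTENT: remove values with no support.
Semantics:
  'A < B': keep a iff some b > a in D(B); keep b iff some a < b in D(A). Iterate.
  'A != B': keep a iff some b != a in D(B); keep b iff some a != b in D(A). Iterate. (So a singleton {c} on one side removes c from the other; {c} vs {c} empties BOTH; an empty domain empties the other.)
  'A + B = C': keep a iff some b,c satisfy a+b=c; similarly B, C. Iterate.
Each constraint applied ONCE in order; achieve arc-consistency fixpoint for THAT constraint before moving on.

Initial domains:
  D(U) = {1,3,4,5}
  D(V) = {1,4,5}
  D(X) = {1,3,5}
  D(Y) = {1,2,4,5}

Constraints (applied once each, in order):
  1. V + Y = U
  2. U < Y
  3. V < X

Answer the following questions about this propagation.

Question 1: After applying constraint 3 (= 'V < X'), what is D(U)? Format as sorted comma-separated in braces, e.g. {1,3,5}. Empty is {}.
Answer: {3}

Derivation:
Constraint 1 (V + Y = U) on D(V)={1,4,5} D(Y)={1,2,4,5} D(U)={1,3,4,5}: V {1,4,5}->{1,4}; Y {1,2,4,5}->{1,2,4}; U {1,3,4,5}->{3,5}
Constraint 2 (U < Y) on D(U)={3,5} D(Y)={1,2,4}: U {3,5}->{3}; Y {1,2,4}->{4}
Constraint 3 (V < X) on D(V)={1,4} D(X)={1,3,5}: X {1,3,5}->{3,5}
So after constraint 3: D(U) = {3}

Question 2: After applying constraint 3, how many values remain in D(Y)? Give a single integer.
Answer: 1

Derivation:
Constraint 1 (V + Y = U) on D(V)={1,4,5} D(Y)={1,2,4,5} D(U)={1,3,4,5}: V {1,4,5}->{1,4}; Y {1,2,4,5}->{1,2,4}; U {1,3,4,5}->{3,5}
Constraint 2 (U < Y) on D(U)={3,5} D(Y)={1,2,4}: U {3,5}->{3}; Y {1,2,4}->{4}
Constraint 3 (V < X) on D(V)={1,4} D(X)={1,3,5}: X {1,3,5}->{3,5}
So after constraint 3: D(Y)={4}, size = 1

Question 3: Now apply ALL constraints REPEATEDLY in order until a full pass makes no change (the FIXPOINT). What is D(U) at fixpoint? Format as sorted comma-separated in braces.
pass 0 (initial): D(U)={1,3,4,5}
pass 1: U {1,3,4,5}->{3}; V {1,4,5}->{1,4}; X {1,3,5}->{3,5}; Y {1,2,4,5}->{4}
pass 2: U {3}->{}; V {1,4}->{}; X {3,5}->{}; Y {4}->{}
pass 3: no change
Fixpoint after 3 passes: D(U) = {}

Answer: {}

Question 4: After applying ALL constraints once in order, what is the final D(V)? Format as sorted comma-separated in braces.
Answer: {1,4}

Derivation:
Constraint 1 (V + Y = U) on D(V)={1,4,5} D(Y)={1,2,4,5} D(U)={1,3,4,5}: V {1,4,5}->{1,4}; Y {1,2,4,5}->{1,2,4}; U {1,3,4,5}->{3,5}
Constraint 2 (U < Y) on D(U)={3,5} D(Y)={1,2,4}: U {3,5}->{3}; Y {1,2,4}->{4}
Constraint 3 (V < X) on D(V)={1,4} D(X)={1,3,5}: X {1,3,5}->{3,5}
So after all 3 constraints: D(V) = {1,4}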